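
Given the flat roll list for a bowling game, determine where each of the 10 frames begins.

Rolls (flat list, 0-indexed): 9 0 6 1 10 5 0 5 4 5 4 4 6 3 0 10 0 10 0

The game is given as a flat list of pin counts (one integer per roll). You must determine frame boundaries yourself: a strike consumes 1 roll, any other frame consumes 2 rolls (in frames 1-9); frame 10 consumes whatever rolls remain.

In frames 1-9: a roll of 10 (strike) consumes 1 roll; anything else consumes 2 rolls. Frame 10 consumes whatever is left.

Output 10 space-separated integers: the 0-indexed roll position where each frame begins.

Frame 1 starts at roll index 0: rolls=9,0 (sum=9), consumes 2 rolls
Frame 2 starts at roll index 2: rolls=6,1 (sum=7), consumes 2 rolls
Frame 3 starts at roll index 4: roll=10 (strike), consumes 1 roll
Frame 4 starts at roll index 5: rolls=5,0 (sum=5), consumes 2 rolls
Frame 5 starts at roll index 7: rolls=5,4 (sum=9), consumes 2 rolls
Frame 6 starts at roll index 9: rolls=5,4 (sum=9), consumes 2 rolls
Frame 7 starts at roll index 11: rolls=4,6 (sum=10), consumes 2 rolls
Frame 8 starts at roll index 13: rolls=3,0 (sum=3), consumes 2 rolls
Frame 9 starts at roll index 15: roll=10 (strike), consumes 1 roll
Frame 10 starts at roll index 16: 3 remaining rolls

Answer: 0 2 4 5 7 9 11 13 15 16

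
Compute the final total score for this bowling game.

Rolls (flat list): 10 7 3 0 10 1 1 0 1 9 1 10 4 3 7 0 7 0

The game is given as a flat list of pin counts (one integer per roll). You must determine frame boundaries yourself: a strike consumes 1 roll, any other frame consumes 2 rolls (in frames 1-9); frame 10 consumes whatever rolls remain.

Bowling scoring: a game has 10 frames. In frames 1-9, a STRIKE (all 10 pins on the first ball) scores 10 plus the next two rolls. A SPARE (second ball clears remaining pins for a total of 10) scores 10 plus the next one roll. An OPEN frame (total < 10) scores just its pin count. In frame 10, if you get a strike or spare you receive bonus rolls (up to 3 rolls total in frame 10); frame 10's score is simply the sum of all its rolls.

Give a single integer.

Answer: 102

Derivation:
Frame 1: STRIKE. 10 + next two rolls (7+3) = 20. Cumulative: 20
Frame 2: SPARE (7+3=10). 10 + next roll (0) = 10. Cumulative: 30
Frame 3: SPARE (0+10=10). 10 + next roll (1) = 11. Cumulative: 41
Frame 4: OPEN (1+1=2). Cumulative: 43
Frame 5: OPEN (0+1=1). Cumulative: 44
Frame 6: SPARE (9+1=10). 10 + next roll (10) = 20. Cumulative: 64
Frame 7: STRIKE. 10 + next two rolls (4+3) = 17. Cumulative: 81
Frame 8: OPEN (4+3=7). Cumulative: 88
Frame 9: OPEN (7+0=7). Cumulative: 95
Frame 10: OPEN. Sum of all frame-10 rolls (7+0) = 7. Cumulative: 102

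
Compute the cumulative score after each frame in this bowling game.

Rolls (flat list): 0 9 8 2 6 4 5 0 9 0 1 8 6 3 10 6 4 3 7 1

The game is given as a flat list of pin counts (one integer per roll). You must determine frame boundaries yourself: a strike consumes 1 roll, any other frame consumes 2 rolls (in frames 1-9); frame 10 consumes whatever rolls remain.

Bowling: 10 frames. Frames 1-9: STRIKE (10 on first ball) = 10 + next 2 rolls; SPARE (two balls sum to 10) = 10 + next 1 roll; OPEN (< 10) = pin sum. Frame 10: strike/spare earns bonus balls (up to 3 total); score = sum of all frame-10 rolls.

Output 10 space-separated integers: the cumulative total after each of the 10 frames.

Frame 1: OPEN (0+9=9). Cumulative: 9
Frame 2: SPARE (8+2=10). 10 + next roll (6) = 16. Cumulative: 25
Frame 3: SPARE (6+4=10). 10 + next roll (5) = 15. Cumulative: 40
Frame 4: OPEN (5+0=5). Cumulative: 45
Frame 5: OPEN (9+0=9). Cumulative: 54
Frame 6: OPEN (1+8=9). Cumulative: 63
Frame 7: OPEN (6+3=9). Cumulative: 72
Frame 8: STRIKE. 10 + next two rolls (6+4) = 20. Cumulative: 92
Frame 9: SPARE (6+4=10). 10 + next roll (3) = 13. Cumulative: 105
Frame 10: SPARE. Sum of all frame-10 rolls (3+7+1) = 11. Cumulative: 116

Answer: 9 25 40 45 54 63 72 92 105 116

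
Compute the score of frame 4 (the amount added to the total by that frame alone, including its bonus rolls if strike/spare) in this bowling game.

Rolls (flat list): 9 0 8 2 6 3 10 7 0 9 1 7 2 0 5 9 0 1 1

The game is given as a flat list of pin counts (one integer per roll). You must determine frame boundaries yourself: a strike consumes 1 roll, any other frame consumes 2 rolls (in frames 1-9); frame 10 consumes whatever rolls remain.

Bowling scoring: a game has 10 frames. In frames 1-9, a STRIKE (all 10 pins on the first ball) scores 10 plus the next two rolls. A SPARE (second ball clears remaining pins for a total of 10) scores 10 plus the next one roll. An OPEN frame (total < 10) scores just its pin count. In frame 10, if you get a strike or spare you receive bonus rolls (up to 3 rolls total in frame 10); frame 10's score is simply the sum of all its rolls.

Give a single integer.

Answer: 17

Derivation:
Frame 1: OPEN (9+0=9). Cumulative: 9
Frame 2: SPARE (8+2=10). 10 + next roll (6) = 16. Cumulative: 25
Frame 3: OPEN (6+3=9). Cumulative: 34
Frame 4: STRIKE. 10 + next two rolls (7+0) = 17. Cumulative: 51
Frame 5: OPEN (7+0=7). Cumulative: 58
Frame 6: SPARE (9+1=10). 10 + next roll (7) = 17. Cumulative: 75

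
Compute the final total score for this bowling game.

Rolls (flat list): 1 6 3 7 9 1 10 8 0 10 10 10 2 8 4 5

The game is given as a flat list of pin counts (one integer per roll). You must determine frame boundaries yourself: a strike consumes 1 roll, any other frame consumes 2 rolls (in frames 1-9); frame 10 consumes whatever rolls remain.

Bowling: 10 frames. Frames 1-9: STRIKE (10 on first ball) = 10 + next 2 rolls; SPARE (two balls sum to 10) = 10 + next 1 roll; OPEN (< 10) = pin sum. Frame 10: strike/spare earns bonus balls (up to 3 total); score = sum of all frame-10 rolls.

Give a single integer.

Frame 1: OPEN (1+6=7). Cumulative: 7
Frame 2: SPARE (3+7=10). 10 + next roll (9) = 19. Cumulative: 26
Frame 3: SPARE (9+1=10). 10 + next roll (10) = 20. Cumulative: 46
Frame 4: STRIKE. 10 + next two rolls (8+0) = 18. Cumulative: 64
Frame 5: OPEN (8+0=8). Cumulative: 72
Frame 6: STRIKE. 10 + next two rolls (10+10) = 30. Cumulative: 102
Frame 7: STRIKE. 10 + next two rolls (10+2) = 22. Cumulative: 124
Frame 8: STRIKE. 10 + next two rolls (2+8) = 20. Cumulative: 144
Frame 9: SPARE (2+8=10). 10 + next roll (4) = 14. Cumulative: 158
Frame 10: OPEN. Sum of all frame-10 rolls (4+5) = 9. Cumulative: 167

Answer: 167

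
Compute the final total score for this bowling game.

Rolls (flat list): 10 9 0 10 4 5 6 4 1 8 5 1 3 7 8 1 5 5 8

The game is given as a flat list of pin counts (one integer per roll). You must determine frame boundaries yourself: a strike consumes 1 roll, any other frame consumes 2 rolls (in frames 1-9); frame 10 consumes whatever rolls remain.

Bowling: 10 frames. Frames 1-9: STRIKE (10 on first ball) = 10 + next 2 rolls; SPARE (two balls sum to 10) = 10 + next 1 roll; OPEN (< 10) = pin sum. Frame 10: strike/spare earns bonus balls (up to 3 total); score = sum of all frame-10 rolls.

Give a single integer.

Answer: 127

Derivation:
Frame 1: STRIKE. 10 + next two rolls (9+0) = 19. Cumulative: 19
Frame 2: OPEN (9+0=9). Cumulative: 28
Frame 3: STRIKE. 10 + next two rolls (4+5) = 19. Cumulative: 47
Frame 4: OPEN (4+5=9). Cumulative: 56
Frame 5: SPARE (6+4=10). 10 + next roll (1) = 11. Cumulative: 67
Frame 6: OPEN (1+8=9). Cumulative: 76
Frame 7: OPEN (5+1=6). Cumulative: 82
Frame 8: SPARE (3+7=10). 10 + next roll (8) = 18. Cumulative: 100
Frame 9: OPEN (8+1=9). Cumulative: 109
Frame 10: SPARE. Sum of all frame-10 rolls (5+5+8) = 18. Cumulative: 127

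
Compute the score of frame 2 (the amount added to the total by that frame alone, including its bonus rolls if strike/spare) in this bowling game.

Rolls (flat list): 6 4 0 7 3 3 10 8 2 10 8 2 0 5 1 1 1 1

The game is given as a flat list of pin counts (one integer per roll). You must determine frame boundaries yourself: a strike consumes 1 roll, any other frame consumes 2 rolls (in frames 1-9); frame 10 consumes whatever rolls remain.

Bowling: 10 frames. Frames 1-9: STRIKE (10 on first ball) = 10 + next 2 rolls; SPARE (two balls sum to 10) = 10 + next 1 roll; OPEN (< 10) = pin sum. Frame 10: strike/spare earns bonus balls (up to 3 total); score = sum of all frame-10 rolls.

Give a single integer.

Answer: 7

Derivation:
Frame 1: SPARE (6+4=10). 10 + next roll (0) = 10. Cumulative: 10
Frame 2: OPEN (0+7=7). Cumulative: 17
Frame 3: OPEN (3+3=6). Cumulative: 23
Frame 4: STRIKE. 10 + next two rolls (8+2) = 20. Cumulative: 43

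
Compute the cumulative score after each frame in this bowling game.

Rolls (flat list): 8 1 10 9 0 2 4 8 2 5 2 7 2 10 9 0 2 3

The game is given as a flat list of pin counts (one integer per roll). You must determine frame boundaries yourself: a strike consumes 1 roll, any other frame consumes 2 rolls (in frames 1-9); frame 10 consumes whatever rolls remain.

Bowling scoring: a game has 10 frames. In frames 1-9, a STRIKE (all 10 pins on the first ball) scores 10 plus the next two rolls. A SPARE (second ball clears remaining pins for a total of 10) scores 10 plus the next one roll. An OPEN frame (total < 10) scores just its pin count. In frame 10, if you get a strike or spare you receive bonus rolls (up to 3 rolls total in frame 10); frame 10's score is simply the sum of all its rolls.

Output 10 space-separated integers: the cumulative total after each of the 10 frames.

Answer: 9 28 37 43 58 65 74 93 102 107

Derivation:
Frame 1: OPEN (8+1=9). Cumulative: 9
Frame 2: STRIKE. 10 + next two rolls (9+0) = 19. Cumulative: 28
Frame 3: OPEN (9+0=9). Cumulative: 37
Frame 4: OPEN (2+4=6). Cumulative: 43
Frame 5: SPARE (8+2=10). 10 + next roll (5) = 15. Cumulative: 58
Frame 6: OPEN (5+2=7). Cumulative: 65
Frame 7: OPEN (7+2=9). Cumulative: 74
Frame 8: STRIKE. 10 + next two rolls (9+0) = 19. Cumulative: 93
Frame 9: OPEN (9+0=9). Cumulative: 102
Frame 10: OPEN. Sum of all frame-10 rolls (2+3) = 5. Cumulative: 107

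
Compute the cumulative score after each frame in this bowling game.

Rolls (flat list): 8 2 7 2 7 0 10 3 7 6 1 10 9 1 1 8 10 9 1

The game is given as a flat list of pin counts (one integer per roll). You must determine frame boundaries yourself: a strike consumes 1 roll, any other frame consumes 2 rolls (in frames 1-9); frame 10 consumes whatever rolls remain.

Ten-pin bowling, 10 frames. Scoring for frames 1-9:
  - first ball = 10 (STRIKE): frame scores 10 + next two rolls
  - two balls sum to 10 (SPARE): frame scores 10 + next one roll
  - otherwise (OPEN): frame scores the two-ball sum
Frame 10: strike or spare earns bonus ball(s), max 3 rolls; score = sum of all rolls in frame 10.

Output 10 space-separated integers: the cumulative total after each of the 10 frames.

Answer: 17 26 33 53 69 76 96 107 116 136

Derivation:
Frame 1: SPARE (8+2=10). 10 + next roll (7) = 17. Cumulative: 17
Frame 2: OPEN (7+2=9). Cumulative: 26
Frame 3: OPEN (7+0=7). Cumulative: 33
Frame 4: STRIKE. 10 + next two rolls (3+7) = 20. Cumulative: 53
Frame 5: SPARE (3+7=10). 10 + next roll (6) = 16. Cumulative: 69
Frame 6: OPEN (6+1=7). Cumulative: 76
Frame 7: STRIKE. 10 + next two rolls (9+1) = 20. Cumulative: 96
Frame 8: SPARE (9+1=10). 10 + next roll (1) = 11. Cumulative: 107
Frame 9: OPEN (1+8=9). Cumulative: 116
Frame 10: STRIKE. Sum of all frame-10 rolls (10+9+1) = 20. Cumulative: 136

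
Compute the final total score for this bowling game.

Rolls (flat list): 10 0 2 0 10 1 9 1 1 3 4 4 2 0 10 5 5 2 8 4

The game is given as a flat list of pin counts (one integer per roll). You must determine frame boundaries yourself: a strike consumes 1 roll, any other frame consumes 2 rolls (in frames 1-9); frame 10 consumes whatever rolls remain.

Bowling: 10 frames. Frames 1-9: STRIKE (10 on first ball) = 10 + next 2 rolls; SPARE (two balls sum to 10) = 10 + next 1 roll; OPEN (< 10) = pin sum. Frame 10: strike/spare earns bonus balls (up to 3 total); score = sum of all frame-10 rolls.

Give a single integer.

Answer: 92

Derivation:
Frame 1: STRIKE. 10 + next two rolls (0+2) = 12. Cumulative: 12
Frame 2: OPEN (0+2=2). Cumulative: 14
Frame 3: SPARE (0+10=10). 10 + next roll (1) = 11. Cumulative: 25
Frame 4: SPARE (1+9=10). 10 + next roll (1) = 11. Cumulative: 36
Frame 5: OPEN (1+1=2). Cumulative: 38
Frame 6: OPEN (3+4=7). Cumulative: 45
Frame 7: OPEN (4+2=6). Cumulative: 51
Frame 8: SPARE (0+10=10). 10 + next roll (5) = 15. Cumulative: 66
Frame 9: SPARE (5+5=10). 10 + next roll (2) = 12. Cumulative: 78
Frame 10: SPARE. Sum of all frame-10 rolls (2+8+4) = 14. Cumulative: 92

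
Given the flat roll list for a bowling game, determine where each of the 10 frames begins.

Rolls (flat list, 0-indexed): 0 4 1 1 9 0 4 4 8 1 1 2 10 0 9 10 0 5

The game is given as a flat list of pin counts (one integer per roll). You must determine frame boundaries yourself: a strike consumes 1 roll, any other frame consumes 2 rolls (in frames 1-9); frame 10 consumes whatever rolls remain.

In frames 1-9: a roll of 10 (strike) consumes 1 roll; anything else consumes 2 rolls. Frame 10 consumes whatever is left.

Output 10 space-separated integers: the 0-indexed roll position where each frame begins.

Answer: 0 2 4 6 8 10 12 13 15 16

Derivation:
Frame 1 starts at roll index 0: rolls=0,4 (sum=4), consumes 2 rolls
Frame 2 starts at roll index 2: rolls=1,1 (sum=2), consumes 2 rolls
Frame 3 starts at roll index 4: rolls=9,0 (sum=9), consumes 2 rolls
Frame 4 starts at roll index 6: rolls=4,4 (sum=8), consumes 2 rolls
Frame 5 starts at roll index 8: rolls=8,1 (sum=9), consumes 2 rolls
Frame 6 starts at roll index 10: rolls=1,2 (sum=3), consumes 2 rolls
Frame 7 starts at roll index 12: roll=10 (strike), consumes 1 roll
Frame 8 starts at roll index 13: rolls=0,9 (sum=9), consumes 2 rolls
Frame 9 starts at roll index 15: roll=10 (strike), consumes 1 roll
Frame 10 starts at roll index 16: 2 remaining rolls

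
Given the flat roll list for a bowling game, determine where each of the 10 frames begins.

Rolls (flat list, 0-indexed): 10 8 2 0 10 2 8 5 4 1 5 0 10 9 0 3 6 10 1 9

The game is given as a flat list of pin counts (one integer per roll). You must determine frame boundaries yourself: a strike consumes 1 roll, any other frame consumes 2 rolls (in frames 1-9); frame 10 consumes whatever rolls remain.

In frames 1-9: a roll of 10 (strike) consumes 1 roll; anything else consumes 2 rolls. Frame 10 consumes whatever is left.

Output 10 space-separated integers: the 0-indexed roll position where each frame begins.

Answer: 0 1 3 5 7 9 11 13 15 17

Derivation:
Frame 1 starts at roll index 0: roll=10 (strike), consumes 1 roll
Frame 2 starts at roll index 1: rolls=8,2 (sum=10), consumes 2 rolls
Frame 3 starts at roll index 3: rolls=0,10 (sum=10), consumes 2 rolls
Frame 4 starts at roll index 5: rolls=2,8 (sum=10), consumes 2 rolls
Frame 5 starts at roll index 7: rolls=5,4 (sum=9), consumes 2 rolls
Frame 6 starts at roll index 9: rolls=1,5 (sum=6), consumes 2 rolls
Frame 7 starts at roll index 11: rolls=0,10 (sum=10), consumes 2 rolls
Frame 8 starts at roll index 13: rolls=9,0 (sum=9), consumes 2 rolls
Frame 9 starts at roll index 15: rolls=3,6 (sum=9), consumes 2 rolls
Frame 10 starts at roll index 17: 3 remaining rolls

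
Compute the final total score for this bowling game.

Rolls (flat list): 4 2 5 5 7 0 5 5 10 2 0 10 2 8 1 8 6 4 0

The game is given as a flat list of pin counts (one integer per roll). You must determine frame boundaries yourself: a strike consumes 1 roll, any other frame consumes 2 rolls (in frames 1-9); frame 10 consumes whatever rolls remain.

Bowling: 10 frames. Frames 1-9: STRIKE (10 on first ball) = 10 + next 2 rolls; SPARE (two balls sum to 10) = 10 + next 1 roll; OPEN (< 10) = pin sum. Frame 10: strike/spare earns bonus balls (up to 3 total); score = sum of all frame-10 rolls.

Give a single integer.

Answer: 114

Derivation:
Frame 1: OPEN (4+2=6). Cumulative: 6
Frame 2: SPARE (5+5=10). 10 + next roll (7) = 17. Cumulative: 23
Frame 3: OPEN (7+0=7). Cumulative: 30
Frame 4: SPARE (5+5=10). 10 + next roll (10) = 20. Cumulative: 50
Frame 5: STRIKE. 10 + next two rolls (2+0) = 12. Cumulative: 62
Frame 6: OPEN (2+0=2). Cumulative: 64
Frame 7: STRIKE. 10 + next two rolls (2+8) = 20. Cumulative: 84
Frame 8: SPARE (2+8=10). 10 + next roll (1) = 11. Cumulative: 95
Frame 9: OPEN (1+8=9). Cumulative: 104
Frame 10: SPARE. Sum of all frame-10 rolls (6+4+0) = 10. Cumulative: 114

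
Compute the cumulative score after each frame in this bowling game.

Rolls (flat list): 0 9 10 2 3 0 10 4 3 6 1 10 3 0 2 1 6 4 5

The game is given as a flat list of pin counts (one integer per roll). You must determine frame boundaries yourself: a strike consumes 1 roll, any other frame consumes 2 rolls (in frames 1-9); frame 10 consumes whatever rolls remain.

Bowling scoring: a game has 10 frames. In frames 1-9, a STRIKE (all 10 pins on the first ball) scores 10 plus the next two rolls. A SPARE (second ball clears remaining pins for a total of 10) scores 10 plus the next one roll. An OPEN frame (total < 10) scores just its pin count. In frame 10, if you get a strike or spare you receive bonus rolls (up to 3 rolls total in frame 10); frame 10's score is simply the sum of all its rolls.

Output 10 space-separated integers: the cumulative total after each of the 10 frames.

Answer: 9 24 29 43 50 57 70 73 76 91

Derivation:
Frame 1: OPEN (0+9=9). Cumulative: 9
Frame 2: STRIKE. 10 + next two rolls (2+3) = 15. Cumulative: 24
Frame 3: OPEN (2+3=5). Cumulative: 29
Frame 4: SPARE (0+10=10). 10 + next roll (4) = 14. Cumulative: 43
Frame 5: OPEN (4+3=7). Cumulative: 50
Frame 6: OPEN (6+1=7). Cumulative: 57
Frame 7: STRIKE. 10 + next two rolls (3+0) = 13. Cumulative: 70
Frame 8: OPEN (3+0=3). Cumulative: 73
Frame 9: OPEN (2+1=3). Cumulative: 76
Frame 10: SPARE. Sum of all frame-10 rolls (6+4+5) = 15. Cumulative: 91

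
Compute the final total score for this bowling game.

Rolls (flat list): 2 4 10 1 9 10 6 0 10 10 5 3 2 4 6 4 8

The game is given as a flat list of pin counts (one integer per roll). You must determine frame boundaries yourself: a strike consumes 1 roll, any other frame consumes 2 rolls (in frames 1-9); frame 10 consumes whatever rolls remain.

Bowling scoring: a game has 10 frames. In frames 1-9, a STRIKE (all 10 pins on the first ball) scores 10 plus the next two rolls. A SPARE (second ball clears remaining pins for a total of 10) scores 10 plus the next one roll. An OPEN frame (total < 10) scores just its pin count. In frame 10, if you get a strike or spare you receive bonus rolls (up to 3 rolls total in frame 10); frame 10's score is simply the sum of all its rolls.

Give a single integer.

Answer: 143

Derivation:
Frame 1: OPEN (2+4=6). Cumulative: 6
Frame 2: STRIKE. 10 + next two rolls (1+9) = 20. Cumulative: 26
Frame 3: SPARE (1+9=10). 10 + next roll (10) = 20. Cumulative: 46
Frame 4: STRIKE. 10 + next two rolls (6+0) = 16. Cumulative: 62
Frame 5: OPEN (6+0=6). Cumulative: 68
Frame 6: STRIKE. 10 + next two rolls (10+5) = 25. Cumulative: 93
Frame 7: STRIKE. 10 + next two rolls (5+3) = 18. Cumulative: 111
Frame 8: OPEN (5+3=8). Cumulative: 119
Frame 9: OPEN (2+4=6). Cumulative: 125
Frame 10: SPARE. Sum of all frame-10 rolls (6+4+8) = 18. Cumulative: 143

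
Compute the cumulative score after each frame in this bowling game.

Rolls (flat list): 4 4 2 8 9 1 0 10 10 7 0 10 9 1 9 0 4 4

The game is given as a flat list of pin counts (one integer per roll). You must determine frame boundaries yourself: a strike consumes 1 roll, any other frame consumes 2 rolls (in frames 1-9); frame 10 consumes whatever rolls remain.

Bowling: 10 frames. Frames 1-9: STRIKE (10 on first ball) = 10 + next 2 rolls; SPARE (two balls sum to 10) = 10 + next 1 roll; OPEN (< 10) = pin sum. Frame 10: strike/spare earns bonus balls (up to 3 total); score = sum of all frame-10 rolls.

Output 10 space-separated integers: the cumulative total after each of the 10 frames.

Frame 1: OPEN (4+4=8). Cumulative: 8
Frame 2: SPARE (2+8=10). 10 + next roll (9) = 19. Cumulative: 27
Frame 3: SPARE (9+1=10). 10 + next roll (0) = 10. Cumulative: 37
Frame 4: SPARE (0+10=10). 10 + next roll (10) = 20. Cumulative: 57
Frame 5: STRIKE. 10 + next two rolls (7+0) = 17. Cumulative: 74
Frame 6: OPEN (7+0=7). Cumulative: 81
Frame 7: STRIKE. 10 + next two rolls (9+1) = 20. Cumulative: 101
Frame 8: SPARE (9+1=10). 10 + next roll (9) = 19. Cumulative: 120
Frame 9: OPEN (9+0=9). Cumulative: 129
Frame 10: OPEN. Sum of all frame-10 rolls (4+4) = 8. Cumulative: 137

Answer: 8 27 37 57 74 81 101 120 129 137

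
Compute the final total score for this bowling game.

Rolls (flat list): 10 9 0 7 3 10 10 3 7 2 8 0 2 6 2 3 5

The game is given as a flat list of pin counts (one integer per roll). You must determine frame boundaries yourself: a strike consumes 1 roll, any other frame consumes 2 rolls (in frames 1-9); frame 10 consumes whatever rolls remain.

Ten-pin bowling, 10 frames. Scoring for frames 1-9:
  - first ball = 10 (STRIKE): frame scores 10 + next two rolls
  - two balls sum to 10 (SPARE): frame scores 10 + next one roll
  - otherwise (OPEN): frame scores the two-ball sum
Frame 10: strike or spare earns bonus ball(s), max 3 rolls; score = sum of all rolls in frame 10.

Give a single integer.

Answer: 131

Derivation:
Frame 1: STRIKE. 10 + next two rolls (9+0) = 19. Cumulative: 19
Frame 2: OPEN (9+0=9). Cumulative: 28
Frame 3: SPARE (7+3=10). 10 + next roll (10) = 20. Cumulative: 48
Frame 4: STRIKE. 10 + next two rolls (10+3) = 23. Cumulative: 71
Frame 5: STRIKE. 10 + next two rolls (3+7) = 20. Cumulative: 91
Frame 6: SPARE (3+7=10). 10 + next roll (2) = 12. Cumulative: 103
Frame 7: SPARE (2+8=10). 10 + next roll (0) = 10. Cumulative: 113
Frame 8: OPEN (0+2=2). Cumulative: 115
Frame 9: OPEN (6+2=8). Cumulative: 123
Frame 10: OPEN. Sum of all frame-10 rolls (3+5) = 8. Cumulative: 131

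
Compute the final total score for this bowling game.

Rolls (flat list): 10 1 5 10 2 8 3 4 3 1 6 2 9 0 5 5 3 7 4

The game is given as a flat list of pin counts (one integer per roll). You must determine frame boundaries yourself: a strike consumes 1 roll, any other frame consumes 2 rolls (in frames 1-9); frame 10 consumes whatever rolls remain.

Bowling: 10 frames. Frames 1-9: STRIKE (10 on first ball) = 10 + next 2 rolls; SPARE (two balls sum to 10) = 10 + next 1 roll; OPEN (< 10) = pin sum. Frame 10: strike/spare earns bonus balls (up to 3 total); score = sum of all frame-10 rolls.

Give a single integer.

Frame 1: STRIKE. 10 + next two rolls (1+5) = 16. Cumulative: 16
Frame 2: OPEN (1+5=6). Cumulative: 22
Frame 3: STRIKE. 10 + next two rolls (2+8) = 20. Cumulative: 42
Frame 4: SPARE (2+8=10). 10 + next roll (3) = 13. Cumulative: 55
Frame 5: OPEN (3+4=7). Cumulative: 62
Frame 6: OPEN (3+1=4). Cumulative: 66
Frame 7: OPEN (6+2=8). Cumulative: 74
Frame 8: OPEN (9+0=9). Cumulative: 83
Frame 9: SPARE (5+5=10). 10 + next roll (3) = 13. Cumulative: 96
Frame 10: SPARE. Sum of all frame-10 rolls (3+7+4) = 14. Cumulative: 110

Answer: 110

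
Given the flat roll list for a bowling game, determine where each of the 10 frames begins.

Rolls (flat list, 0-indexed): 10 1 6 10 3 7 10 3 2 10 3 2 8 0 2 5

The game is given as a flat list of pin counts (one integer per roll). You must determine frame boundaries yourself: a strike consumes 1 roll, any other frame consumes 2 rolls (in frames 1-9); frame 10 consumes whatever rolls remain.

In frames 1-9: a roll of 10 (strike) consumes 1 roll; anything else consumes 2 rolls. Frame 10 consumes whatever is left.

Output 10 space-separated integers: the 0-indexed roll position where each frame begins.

Answer: 0 1 3 4 6 7 9 10 12 14

Derivation:
Frame 1 starts at roll index 0: roll=10 (strike), consumes 1 roll
Frame 2 starts at roll index 1: rolls=1,6 (sum=7), consumes 2 rolls
Frame 3 starts at roll index 3: roll=10 (strike), consumes 1 roll
Frame 4 starts at roll index 4: rolls=3,7 (sum=10), consumes 2 rolls
Frame 5 starts at roll index 6: roll=10 (strike), consumes 1 roll
Frame 6 starts at roll index 7: rolls=3,2 (sum=5), consumes 2 rolls
Frame 7 starts at roll index 9: roll=10 (strike), consumes 1 roll
Frame 8 starts at roll index 10: rolls=3,2 (sum=5), consumes 2 rolls
Frame 9 starts at roll index 12: rolls=8,0 (sum=8), consumes 2 rolls
Frame 10 starts at roll index 14: 2 remaining rolls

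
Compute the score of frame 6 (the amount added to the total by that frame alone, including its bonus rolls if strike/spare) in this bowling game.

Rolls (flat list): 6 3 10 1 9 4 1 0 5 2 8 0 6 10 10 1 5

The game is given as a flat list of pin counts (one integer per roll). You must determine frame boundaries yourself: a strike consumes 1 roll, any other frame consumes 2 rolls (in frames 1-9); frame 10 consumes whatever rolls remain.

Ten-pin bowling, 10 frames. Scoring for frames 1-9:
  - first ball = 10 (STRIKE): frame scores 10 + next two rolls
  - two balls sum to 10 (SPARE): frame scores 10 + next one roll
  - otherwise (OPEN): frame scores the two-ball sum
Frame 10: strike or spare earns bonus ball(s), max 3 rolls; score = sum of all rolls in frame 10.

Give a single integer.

Frame 1: OPEN (6+3=9). Cumulative: 9
Frame 2: STRIKE. 10 + next two rolls (1+9) = 20. Cumulative: 29
Frame 3: SPARE (1+9=10). 10 + next roll (4) = 14. Cumulative: 43
Frame 4: OPEN (4+1=5). Cumulative: 48
Frame 5: OPEN (0+5=5). Cumulative: 53
Frame 6: SPARE (2+8=10). 10 + next roll (0) = 10. Cumulative: 63
Frame 7: OPEN (0+6=6). Cumulative: 69
Frame 8: STRIKE. 10 + next two rolls (10+1) = 21. Cumulative: 90

Answer: 10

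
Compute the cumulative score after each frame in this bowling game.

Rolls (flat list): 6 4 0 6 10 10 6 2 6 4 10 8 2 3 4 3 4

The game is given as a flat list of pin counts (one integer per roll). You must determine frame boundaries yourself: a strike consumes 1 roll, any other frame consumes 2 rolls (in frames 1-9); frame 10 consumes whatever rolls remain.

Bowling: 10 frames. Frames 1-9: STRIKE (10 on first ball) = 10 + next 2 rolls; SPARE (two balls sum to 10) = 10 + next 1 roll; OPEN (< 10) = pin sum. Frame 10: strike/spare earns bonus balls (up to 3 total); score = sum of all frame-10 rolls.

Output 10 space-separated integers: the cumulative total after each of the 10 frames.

Answer: 10 16 42 60 68 88 108 121 128 135

Derivation:
Frame 1: SPARE (6+4=10). 10 + next roll (0) = 10. Cumulative: 10
Frame 2: OPEN (0+6=6). Cumulative: 16
Frame 3: STRIKE. 10 + next two rolls (10+6) = 26. Cumulative: 42
Frame 4: STRIKE. 10 + next two rolls (6+2) = 18. Cumulative: 60
Frame 5: OPEN (6+2=8). Cumulative: 68
Frame 6: SPARE (6+4=10). 10 + next roll (10) = 20. Cumulative: 88
Frame 7: STRIKE. 10 + next two rolls (8+2) = 20. Cumulative: 108
Frame 8: SPARE (8+2=10). 10 + next roll (3) = 13. Cumulative: 121
Frame 9: OPEN (3+4=7). Cumulative: 128
Frame 10: OPEN. Sum of all frame-10 rolls (3+4) = 7. Cumulative: 135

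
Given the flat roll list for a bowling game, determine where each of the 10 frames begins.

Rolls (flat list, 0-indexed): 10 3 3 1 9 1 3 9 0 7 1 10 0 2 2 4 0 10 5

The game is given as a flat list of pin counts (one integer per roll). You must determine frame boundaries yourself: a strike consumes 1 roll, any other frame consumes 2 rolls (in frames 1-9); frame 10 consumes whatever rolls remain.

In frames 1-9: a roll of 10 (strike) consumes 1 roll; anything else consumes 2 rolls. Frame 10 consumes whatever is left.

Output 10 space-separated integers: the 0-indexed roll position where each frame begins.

Frame 1 starts at roll index 0: roll=10 (strike), consumes 1 roll
Frame 2 starts at roll index 1: rolls=3,3 (sum=6), consumes 2 rolls
Frame 3 starts at roll index 3: rolls=1,9 (sum=10), consumes 2 rolls
Frame 4 starts at roll index 5: rolls=1,3 (sum=4), consumes 2 rolls
Frame 5 starts at roll index 7: rolls=9,0 (sum=9), consumes 2 rolls
Frame 6 starts at roll index 9: rolls=7,1 (sum=8), consumes 2 rolls
Frame 7 starts at roll index 11: roll=10 (strike), consumes 1 roll
Frame 8 starts at roll index 12: rolls=0,2 (sum=2), consumes 2 rolls
Frame 9 starts at roll index 14: rolls=2,4 (sum=6), consumes 2 rolls
Frame 10 starts at roll index 16: 3 remaining rolls

Answer: 0 1 3 5 7 9 11 12 14 16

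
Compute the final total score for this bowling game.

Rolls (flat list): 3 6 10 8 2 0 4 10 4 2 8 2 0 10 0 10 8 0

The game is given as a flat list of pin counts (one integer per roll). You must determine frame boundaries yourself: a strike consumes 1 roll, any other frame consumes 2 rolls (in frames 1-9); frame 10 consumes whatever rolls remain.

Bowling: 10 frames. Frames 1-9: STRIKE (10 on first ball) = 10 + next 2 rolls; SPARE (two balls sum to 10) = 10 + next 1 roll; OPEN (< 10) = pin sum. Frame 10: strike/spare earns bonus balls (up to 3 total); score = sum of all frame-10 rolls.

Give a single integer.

Answer: 111

Derivation:
Frame 1: OPEN (3+6=9). Cumulative: 9
Frame 2: STRIKE. 10 + next two rolls (8+2) = 20. Cumulative: 29
Frame 3: SPARE (8+2=10). 10 + next roll (0) = 10. Cumulative: 39
Frame 4: OPEN (0+4=4). Cumulative: 43
Frame 5: STRIKE. 10 + next two rolls (4+2) = 16. Cumulative: 59
Frame 6: OPEN (4+2=6). Cumulative: 65
Frame 7: SPARE (8+2=10). 10 + next roll (0) = 10. Cumulative: 75
Frame 8: SPARE (0+10=10). 10 + next roll (0) = 10. Cumulative: 85
Frame 9: SPARE (0+10=10). 10 + next roll (8) = 18. Cumulative: 103
Frame 10: OPEN. Sum of all frame-10 rolls (8+0) = 8. Cumulative: 111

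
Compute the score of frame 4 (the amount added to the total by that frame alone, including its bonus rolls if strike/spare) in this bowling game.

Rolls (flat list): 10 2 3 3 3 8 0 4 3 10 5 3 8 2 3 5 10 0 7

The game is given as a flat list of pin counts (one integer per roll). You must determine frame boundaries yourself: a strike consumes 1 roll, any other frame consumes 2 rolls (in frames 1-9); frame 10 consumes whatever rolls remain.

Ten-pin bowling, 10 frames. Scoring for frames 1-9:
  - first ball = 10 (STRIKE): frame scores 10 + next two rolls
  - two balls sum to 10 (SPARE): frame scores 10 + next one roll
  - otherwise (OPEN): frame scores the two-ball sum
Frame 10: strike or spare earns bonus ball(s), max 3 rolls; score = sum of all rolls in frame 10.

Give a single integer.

Answer: 8

Derivation:
Frame 1: STRIKE. 10 + next two rolls (2+3) = 15. Cumulative: 15
Frame 2: OPEN (2+3=5). Cumulative: 20
Frame 3: OPEN (3+3=6). Cumulative: 26
Frame 4: OPEN (8+0=8). Cumulative: 34
Frame 5: OPEN (4+3=7). Cumulative: 41
Frame 6: STRIKE. 10 + next two rolls (5+3) = 18. Cumulative: 59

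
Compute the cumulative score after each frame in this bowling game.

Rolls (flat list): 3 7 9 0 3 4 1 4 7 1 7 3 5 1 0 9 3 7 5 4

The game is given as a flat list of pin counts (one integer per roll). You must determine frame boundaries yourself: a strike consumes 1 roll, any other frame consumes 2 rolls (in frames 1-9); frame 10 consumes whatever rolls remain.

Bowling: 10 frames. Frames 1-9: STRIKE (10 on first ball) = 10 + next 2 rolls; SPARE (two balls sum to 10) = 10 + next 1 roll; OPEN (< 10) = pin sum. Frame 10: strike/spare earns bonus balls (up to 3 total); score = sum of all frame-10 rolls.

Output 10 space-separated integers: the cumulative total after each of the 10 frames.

Frame 1: SPARE (3+7=10). 10 + next roll (9) = 19. Cumulative: 19
Frame 2: OPEN (9+0=9). Cumulative: 28
Frame 3: OPEN (3+4=7). Cumulative: 35
Frame 4: OPEN (1+4=5). Cumulative: 40
Frame 5: OPEN (7+1=8). Cumulative: 48
Frame 6: SPARE (7+3=10). 10 + next roll (5) = 15. Cumulative: 63
Frame 7: OPEN (5+1=6). Cumulative: 69
Frame 8: OPEN (0+9=9). Cumulative: 78
Frame 9: SPARE (3+7=10). 10 + next roll (5) = 15. Cumulative: 93
Frame 10: OPEN. Sum of all frame-10 rolls (5+4) = 9. Cumulative: 102

Answer: 19 28 35 40 48 63 69 78 93 102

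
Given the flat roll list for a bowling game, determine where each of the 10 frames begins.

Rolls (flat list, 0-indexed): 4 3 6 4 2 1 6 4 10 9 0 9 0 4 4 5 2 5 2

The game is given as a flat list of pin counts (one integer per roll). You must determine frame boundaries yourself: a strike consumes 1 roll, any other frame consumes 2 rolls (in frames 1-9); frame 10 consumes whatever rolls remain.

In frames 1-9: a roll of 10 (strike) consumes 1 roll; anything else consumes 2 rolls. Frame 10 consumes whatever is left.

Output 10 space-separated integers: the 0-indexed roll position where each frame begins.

Frame 1 starts at roll index 0: rolls=4,3 (sum=7), consumes 2 rolls
Frame 2 starts at roll index 2: rolls=6,4 (sum=10), consumes 2 rolls
Frame 3 starts at roll index 4: rolls=2,1 (sum=3), consumes 2 rolls
Frame 4 starts at roll index 6: rolls=6,4 (sum=10), consumes 2 rolls
Frame 5 starts at roll index 8: roll=10 (strike), consumes 1 roll
Frame 6 starts at roll index 9: rolls=9,0 (sum=9), consumes 2 rolls
Frame 7 starts at roll index 11: rolls=9,0 (sum=9), consumes 2 rolls
Frame 8 starts at roll index 13: rolls=4,4 (sum=8), consumes 2 rolls
Frame 9 starts at roll index 15: rolls=5,2 (sum=7), consumes 2 rolls
Frame 10 starts at roll index 17: 2 remaining rolls

Answer: 0 2 4 6 8 9 11 13 15 17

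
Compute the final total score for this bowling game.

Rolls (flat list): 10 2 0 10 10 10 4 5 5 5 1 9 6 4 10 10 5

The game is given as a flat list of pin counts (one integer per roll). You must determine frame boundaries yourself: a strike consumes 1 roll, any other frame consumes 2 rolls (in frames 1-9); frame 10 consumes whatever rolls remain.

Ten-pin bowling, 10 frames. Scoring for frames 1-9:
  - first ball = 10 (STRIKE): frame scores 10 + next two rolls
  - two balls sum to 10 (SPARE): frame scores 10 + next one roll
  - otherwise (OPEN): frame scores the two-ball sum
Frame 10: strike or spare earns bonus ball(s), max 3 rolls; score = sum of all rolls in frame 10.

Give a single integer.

Frame 1: STRIKE. 10 + next two rolls (2+0) = 12. Cumulative: 12
Frame 2: OPEN (2+0=2). Cumulative: 14
Frame 3: STRIKE. 10 + next two rolls (10+10) = 30. Cumulative: 44
Frame 4: STRIKE. 10 + next two rolls (10+4) = 24. Cumulative: 68
Frame 5: STRIKE. 10 + next two rolls (4+5) = 19. Cumulative: 87
Frame 6: OPEN (4+5=9). Cumulative: 96
Frame 7: SPARE (5+5=10). 10 + next roll (1) = 11. Cumulative: 107
Frame 8: SPARE (1+9=10). 10 + next roll (6) = 16. Cumulative: 123
Frame 9: SPARE (6+4=10). 10 + next roll (10) = 20. Cumulative: 143
Frame 10: STRIKE. Sum of all frame-10 rolls (10+10+5) = 25. Cumulative: 168

Answer: 168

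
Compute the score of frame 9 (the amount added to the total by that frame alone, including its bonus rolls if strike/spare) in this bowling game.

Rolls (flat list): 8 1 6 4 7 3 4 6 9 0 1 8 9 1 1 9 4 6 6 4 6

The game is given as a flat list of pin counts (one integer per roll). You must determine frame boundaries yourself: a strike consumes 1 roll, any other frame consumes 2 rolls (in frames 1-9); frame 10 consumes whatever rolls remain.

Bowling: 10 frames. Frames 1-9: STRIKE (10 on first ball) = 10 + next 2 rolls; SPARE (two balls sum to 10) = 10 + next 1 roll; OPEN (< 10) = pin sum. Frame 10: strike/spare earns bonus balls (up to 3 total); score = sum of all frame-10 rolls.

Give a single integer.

Answer: 16

Derivation:
Frame 1: OPEN (8+1=9). Cumulative: 9
Frame 2: SPARE (6+4=10). 10 + next roll (7) = 17. Cumulative: 26
Frame 3: SPARE (7+3=10). 10 + next roll (4) = 14. Cumulative: 40
Frame 4: SPARE (4+6=10). 10 + next roll (9) = 19. Cumulative: 59
Frame 5: OPEN (9+0=9). Cumulative: 68
Frame 6: OPEN (1+8=9). Cumulative: 77
Frame 7: SPARE (9+1=10). 10 + next roll (1) = 11. Cumulative: 88
Frame 8: SPARE (1+9=10). 10 + next roll (4) = 14. Cumulative: 102
Frame 9: SPARE (4+6=10). 10 + next roll (6) = 16. Cumulative: 118
Frame 10: SPARE. Sum of all frame-10 rolls (6+4+6) = 16. Cumulative: 134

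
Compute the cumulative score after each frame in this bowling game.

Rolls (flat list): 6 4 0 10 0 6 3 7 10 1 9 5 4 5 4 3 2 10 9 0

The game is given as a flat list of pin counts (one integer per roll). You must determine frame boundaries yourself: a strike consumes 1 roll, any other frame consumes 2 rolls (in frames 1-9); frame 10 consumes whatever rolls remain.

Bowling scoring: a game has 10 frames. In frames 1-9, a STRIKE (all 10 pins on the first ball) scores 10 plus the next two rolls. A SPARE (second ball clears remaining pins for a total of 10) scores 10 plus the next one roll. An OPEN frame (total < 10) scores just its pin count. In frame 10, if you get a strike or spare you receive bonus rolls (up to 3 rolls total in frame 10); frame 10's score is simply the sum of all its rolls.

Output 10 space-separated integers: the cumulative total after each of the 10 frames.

Frame 1: SPARE (6+4=10). 10 + next roll (0) = 10. Cumulative: 10
Frame 2: SPARE (0+10=10). 10 + next roll (0) = 10. Cumulative: 20
Frame 3: OPEN (0+6=6). Cumulative: 26
Frame 4: SPARE (3+7=10). 10 + next roll (10) = 20. Cumulative: 46
Frame 5: STRIKE. 10 + next two rolls (1+9) = 20. Cumulative: 66
Frame 6: SPARE (1+9=10). 10 + next roll (5) = 15. Cumulative: 81
Frame 7: OPEN (5+4=9). Cumulative: 90
Frame 8: OPEN (5+4=9). Cumulative: 99
Frame 9: OPEN (3+2=5). Cumulative: 104
Frame 10: STRIKE. Sum of all frame-10 rolls (10+9+0) = 19. Cumulative: 123

Answer: 10 20 26 46 66 81 90 99 104 123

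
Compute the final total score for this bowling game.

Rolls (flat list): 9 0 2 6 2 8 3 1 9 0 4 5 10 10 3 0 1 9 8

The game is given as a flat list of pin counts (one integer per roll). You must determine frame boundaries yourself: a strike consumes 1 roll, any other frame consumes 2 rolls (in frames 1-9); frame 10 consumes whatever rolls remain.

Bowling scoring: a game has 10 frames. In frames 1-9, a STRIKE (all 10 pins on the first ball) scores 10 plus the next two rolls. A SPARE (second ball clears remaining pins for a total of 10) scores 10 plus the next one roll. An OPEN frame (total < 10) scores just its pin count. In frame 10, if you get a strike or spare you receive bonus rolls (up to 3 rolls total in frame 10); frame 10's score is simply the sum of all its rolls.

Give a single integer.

Frame 1: OPEN (9+0=9). Cumulative: 9
Frame 2: OPEN (2+6=8). Cumulative: 17
Frame 3: SPARE (2+8=10). 10 + next roll (3) = 13. Cumulative: 30
Frame 4: OPEN (3+1=4). Cumulative: 34
Frame 5: OPEN (9+0=9). Cumulative: 43
Frame 6: OPEN (4+5=9). Cumulative: 52
Frame 7: STRIKE. 10 + next two rolls (10+3) = 23. Cumulative: 75
Frame 8: STRIKE. 10 + next two rolls (3+0) = 13. Cumulative: 88
Frame 9: OPEN (3+0=3). Cumulative: 91
Frame 10: SPARE. Sum of all frame-10 rolls (1+9+8) = 18. Cumulative: 109

Answer: 109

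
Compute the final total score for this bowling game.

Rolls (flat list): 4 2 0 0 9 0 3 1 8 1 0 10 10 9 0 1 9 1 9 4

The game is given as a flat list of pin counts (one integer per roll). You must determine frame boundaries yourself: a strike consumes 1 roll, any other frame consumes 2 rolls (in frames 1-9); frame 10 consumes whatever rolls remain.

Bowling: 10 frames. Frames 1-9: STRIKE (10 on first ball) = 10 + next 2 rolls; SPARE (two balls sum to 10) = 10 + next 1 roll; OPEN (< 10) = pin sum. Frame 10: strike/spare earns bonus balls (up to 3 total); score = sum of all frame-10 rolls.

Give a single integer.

Frame 1: OPEN (4+2=6). Cumulative: 6
Frame 2: OPEN (0+0=0). Cumulative: 6
Frame 3: OPEN (9+0=9). Cumulative: 15
Frame 4: OPEN (3+1=4). Cumulative: 19
Frame 5: OPEN (8+1=9). Cumulative: 28
Frame 6: SPARE (0+10=10). 10 + next roll (10) = 20. Cumulative: 48
Frame 7: STRIKE. 10 + next two rolls (9+0) = 19. Cumulative: 67
Frame 8: OPEN (9+0=9). Cumulative: 76
Frame 9: SPARE (1+9=10). 10 + next roll (1) = 11. Cumulative: 87
Frame 10: SPARE. Sum of all frame-10 rolls (1+9+4) = 14. Cumulative: 101

Answer: 101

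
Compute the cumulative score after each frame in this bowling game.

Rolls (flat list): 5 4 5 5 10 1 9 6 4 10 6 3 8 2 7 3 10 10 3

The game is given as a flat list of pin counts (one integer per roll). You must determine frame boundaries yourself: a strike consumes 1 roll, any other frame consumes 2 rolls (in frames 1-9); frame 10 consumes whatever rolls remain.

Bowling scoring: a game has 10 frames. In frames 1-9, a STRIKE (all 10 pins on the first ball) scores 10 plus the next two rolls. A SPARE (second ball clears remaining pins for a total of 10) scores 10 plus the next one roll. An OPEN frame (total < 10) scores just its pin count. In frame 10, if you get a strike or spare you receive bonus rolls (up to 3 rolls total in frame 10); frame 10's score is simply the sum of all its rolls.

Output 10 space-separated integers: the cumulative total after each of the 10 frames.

Answer: 9 29 49 65 85 104 113 130 150 173

Derivation:
Frame 1: OPEN (5+4=9). Cumulative: 9
Frame 2: SPARE (5+5=10). 10 + next roll (10) = 20. Cumulative: 29
Frame 3: STRIKE. 10 + next two rolls (1+9) = 20. Cumulative: 49
Frame 4: SPARE (1+9=10). 10 + next roll (6) = 16. Cumulative: 65
Frame 5: SPARE (6+4=10). 10 + next roll (10) = 20. Cumulative: 85
Frame 6: STRIKE. 10 + next two rolls (6+3) = 19. Cumulative: 104
Frame 7: OPEN (6+3=9). Cumulative: 113
Frame 8: SPARE (8+2=10). 10 + next roll (7) = 17. Cumulative: 130
Frame 9: SPARE (7+3=10). 10 + next roll (10) = 20. Cumulative: 150
Frame 10: STRIKE. Sum of all frame-10 rolls (10+10+3) = 23. Cumulative: 173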